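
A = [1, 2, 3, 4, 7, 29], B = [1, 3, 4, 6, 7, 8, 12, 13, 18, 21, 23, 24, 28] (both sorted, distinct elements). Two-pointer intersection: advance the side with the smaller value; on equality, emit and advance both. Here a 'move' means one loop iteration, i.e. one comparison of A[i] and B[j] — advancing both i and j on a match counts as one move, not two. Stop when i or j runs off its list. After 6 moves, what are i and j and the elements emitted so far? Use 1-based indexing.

[i=1,j=1] 1==1 emit → i++,j++
[i=2,j=2] 2<3 → i++
[i=3,j=2] 3==3 emit → i++,j++
[i=4,j=3] 4==4 emit → i++,j++
[i=5,j=4] 7>6 → j++
[i=5,j=5] 7==7 emit → i++,j++

i=6, j=6, emitted=[1, 3, 4, 7]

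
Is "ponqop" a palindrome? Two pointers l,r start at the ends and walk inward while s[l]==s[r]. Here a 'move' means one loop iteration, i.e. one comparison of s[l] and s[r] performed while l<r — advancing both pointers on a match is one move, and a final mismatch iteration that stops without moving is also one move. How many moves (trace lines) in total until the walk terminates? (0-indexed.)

[0,5] 'p'=='p' → l++,r--
[1,4] 'o'=='o' → l++,r--
[2,3] 'n'!='q' → stop

3 moves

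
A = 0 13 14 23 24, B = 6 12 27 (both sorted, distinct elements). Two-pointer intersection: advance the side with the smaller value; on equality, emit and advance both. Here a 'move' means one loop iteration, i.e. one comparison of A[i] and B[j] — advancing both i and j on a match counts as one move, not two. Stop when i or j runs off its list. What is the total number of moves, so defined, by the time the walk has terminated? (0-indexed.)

i=0 j=0: 0<6, i++
i=1 j=0: 13>6, j++
i=1 j=1: 13>12, j++
i=1 j=2: 13<27, i++
i=2 j=2: 14<27, i++
i=3 j=2: 23<27, i++
i=4 j=2: 24<27, i++

7 moves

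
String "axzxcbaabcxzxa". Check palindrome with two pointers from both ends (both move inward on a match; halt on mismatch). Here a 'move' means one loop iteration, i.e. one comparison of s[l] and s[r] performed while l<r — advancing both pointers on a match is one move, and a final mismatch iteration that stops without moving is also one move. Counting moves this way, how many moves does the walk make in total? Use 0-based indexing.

[0,13] 'a'=='a' → l++,r--
[1,12] 'x'=='x' → l++,r--
[2,11] 'z'=='z' → l++,r--
[3,10] 'x'=='x' → l++,r--
[4,9] 'c'=='c' → l++,r--
[5,8] 'b'=='b' → l++,r--
[6,7] 'a'=='a' → l++,r--

7 moves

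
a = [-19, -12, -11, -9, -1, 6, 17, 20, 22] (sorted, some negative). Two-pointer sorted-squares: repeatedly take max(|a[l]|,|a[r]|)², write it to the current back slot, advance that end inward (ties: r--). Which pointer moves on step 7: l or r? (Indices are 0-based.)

l

[0,8] |-19|<=|22| out[8]=484 → r--
[0,7] |-19|<=|20| out[7]=400 → r--
[0,6] |-19|>|17| out[6]=361 → l++
[1,6] |-12|<=|17| out[5]=289 → r--
[1,5] |-12|>|6| out[4]=144 → l++
[2,5] |-11|>|6| out[3]=121 → l++
[3,5] |-9|>|6| out[2]=81 → l++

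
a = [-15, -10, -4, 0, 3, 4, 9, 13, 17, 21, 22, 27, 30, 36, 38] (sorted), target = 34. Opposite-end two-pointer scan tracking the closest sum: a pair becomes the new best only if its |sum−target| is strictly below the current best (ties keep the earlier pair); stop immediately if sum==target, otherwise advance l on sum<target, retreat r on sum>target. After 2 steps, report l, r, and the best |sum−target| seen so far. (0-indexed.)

l=0 r=14: -15+38=23 d=11 *, l++
l=1 r=14: -10+38=28 d=6 *, l++

l=2, r=14, best |Δ|=6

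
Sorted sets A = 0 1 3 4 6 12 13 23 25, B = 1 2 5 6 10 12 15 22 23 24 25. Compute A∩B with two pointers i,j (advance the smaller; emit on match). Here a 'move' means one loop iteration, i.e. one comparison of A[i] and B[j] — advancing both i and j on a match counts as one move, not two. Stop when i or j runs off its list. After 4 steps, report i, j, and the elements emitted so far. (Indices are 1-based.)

i=4, j=3, emitted=[1]

i=1 j=1: 0<1, i++
i=2 j=1: 1==1 emit, i++,j++
i=3 j=2: 3>2, j++
i=3 j=3: 3<5, i++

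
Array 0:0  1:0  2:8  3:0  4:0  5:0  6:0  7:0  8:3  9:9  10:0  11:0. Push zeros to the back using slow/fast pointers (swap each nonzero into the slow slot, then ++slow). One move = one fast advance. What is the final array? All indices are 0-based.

[8, 3, 9, 0, 0, 0, 0, 0, 0, 0, 0, 0]

slow=0 fast=0: a[fast]=0, fast++
slow=0 fast=1: a[fast]=0, fast++
slow=0 fast=2: a[fast]=8≠0 swap→a[0]=8, slow++,fast++
slow=1 fast=3: a[fast]=0, fast++
slow=1 fast=4: a[fast]=0, fast++
slow=1 fast=5: a[fast]=0, fast++
slow=1 fast=6: a[fast]=0, fast++
slow=1 fast=7: a[fast]=0, fast++
slow=1 fast=8: a[fast]=3≠0 swap→a[1]=3, slow++,fast++
slow=2 fast=9: a[fast]=9≠0 swap→a[2]=9, slow++,fast++
slow=3 fast=10: a[fast]=0, fast++
slow=3 fast=11: a[fast]=0, fast++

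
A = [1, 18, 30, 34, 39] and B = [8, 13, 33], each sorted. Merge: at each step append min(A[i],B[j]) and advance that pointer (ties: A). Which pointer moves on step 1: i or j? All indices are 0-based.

[i=0,j=0] A[i]=1<=B[j]=8 take 1 → i++

i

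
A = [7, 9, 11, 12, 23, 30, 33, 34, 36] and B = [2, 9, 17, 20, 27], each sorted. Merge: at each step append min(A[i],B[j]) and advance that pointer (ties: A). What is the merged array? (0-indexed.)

[2, 7, 9, 9, 11, 12, 17, 20, 23, 27, 30, 33, 34, 36]

[i=0,j=0] A[i]=7>B[j]=2 take 2 → j++
[i=0,j=1] A[i]=7<=B[j]=9 take 7 → i++
[i=1,j=1] A[i]=9<=B[j]=9 take 9 → i++
[i=2,j=1] A[i]=11>B[j]=9 take 9 → j++
[i=2,j=2] A[i]=11<=B[j]=17 take 11 → i++
[i=3,j=2] A[i]=12<=B[j]=17 take 12 → i++
[i=4,j=2] A[i]=23>B[j]=17 take 17 → j++
[i=4,j=3] A[i]=23>B[j]=20 take 20 → j++
[i=4,j=4] A[i]=23<=B[j]=27 take 23 → i++
[i=5,j=4] A[i]=30>B[j]=27 take 27 → j++
[i=5,j=5] B done, take A[i]=30 → i++
[i=6,j=5] B done, take A[i]=33 → i++
[i=7,j=5] B done, take A[i]=34 → i++
[i=8,j=5] B done, take A[i]=36 → i++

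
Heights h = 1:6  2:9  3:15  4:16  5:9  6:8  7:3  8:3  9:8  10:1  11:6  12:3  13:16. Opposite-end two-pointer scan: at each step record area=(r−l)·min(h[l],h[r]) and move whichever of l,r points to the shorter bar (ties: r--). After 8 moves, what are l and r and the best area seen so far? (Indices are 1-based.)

[1,13] min(6,16)*12=72 best=72 * → l++
[2,13] min(9,16)*11=99 best=99 * → l++
[3,13] min(15,16)*10=150 best=150 * → l++
[4,13] min(16,16)*9=144 best=150 → r--
[4,12] min(16,3)*8=24 best=150 → r--
[4,11] min(16,6)*7=42 best=150 → r--
[4,10] min(16,1)*6=6 best=150 → r--
[4,9] min(16,8)*5=40 best=150 → r--

l=4, r=8, best area=150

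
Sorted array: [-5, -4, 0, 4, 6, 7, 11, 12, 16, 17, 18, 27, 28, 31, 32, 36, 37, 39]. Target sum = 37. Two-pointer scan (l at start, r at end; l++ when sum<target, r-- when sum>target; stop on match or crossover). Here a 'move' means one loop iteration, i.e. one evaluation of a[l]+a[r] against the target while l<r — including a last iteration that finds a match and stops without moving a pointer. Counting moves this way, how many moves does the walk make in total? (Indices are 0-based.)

[0,17] -5+39=34 <37 → l++
[1,17] -4+39=35 <37 → l++
[2,17] 0+39=39 >37 → r--
[2,16] 0+37=37 → found

4 moves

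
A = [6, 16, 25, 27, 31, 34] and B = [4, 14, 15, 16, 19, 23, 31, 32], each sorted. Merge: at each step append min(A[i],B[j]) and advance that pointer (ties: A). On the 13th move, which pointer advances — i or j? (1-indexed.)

j

[i=1,j=1] A[i]=6>B[j]=4 take 4 → j++
[i=1,j=2] A[i]=6<=B[j]=14 take 6 → i++
[i=2,j=2] A[i]=16>B[j]=14 take 14 → j++
[i=2,j=3] A[i]=16>B[j]=15 take 15 → j++
[i=2,j=4] A[i]=16<=B[j]=16 take 16 → i++
[i=3,j=4] A[i]=25>B[j]=16 take 16 → j++
[i=3,j=5] A[i]=25>B[j]=19 take 19 → j++
[i=3,j=6] A[i]=25>B[j]=23 take 23 → j++
[i=3,j=7] A[i]=25<=B[j]=31 take 25 → i++
[i=4,j=7] A[i]=27<=B[j]=31 take 27 → i++
[i=5,j=7] A[i]=31<=B[j]=31 take 31 → i++
[i=6,j=7] A[i]=34>B[j]=31 take 31 → j++
[i=6,j=8] A[i]=34>B[j]=32 take 32 → j++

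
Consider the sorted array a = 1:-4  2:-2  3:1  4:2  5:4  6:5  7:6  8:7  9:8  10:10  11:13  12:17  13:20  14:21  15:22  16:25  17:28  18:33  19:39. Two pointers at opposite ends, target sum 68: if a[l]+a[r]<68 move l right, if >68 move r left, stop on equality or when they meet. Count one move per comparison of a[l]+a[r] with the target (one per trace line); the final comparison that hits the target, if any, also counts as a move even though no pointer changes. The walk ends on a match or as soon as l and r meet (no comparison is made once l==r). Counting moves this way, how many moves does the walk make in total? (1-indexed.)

18 moves

[1,19] -4+39=35 <68 → l++
[2,19] -2+39=37 <68 → l++
[3,19] 1+39=40 <68 → l++
[4,19] 2+39=41 <68 → l++
[5,19] 4+39=43 <68 → l++
[6,19] 5+39=44 <68 → l++
[7,19] 6+39=45 <68 → l++
[8,19] 7+39=46 <68 → l++
[9,19] 8+39=47 <68 → l++
[10,19] 10+39=49 <68 → l++
[11,19] 13+39=52 <68 → l++
[12,19] 17+39=56 <68 → l++
[13,19] 20+39=59 <68 → l++
[14,19] 21+39=60 <68 → l++
[15,19] 22+39=61 <68 → l++
[16,19] 25+39=64 <68 → l++
[17,19] 28+39=67 <68 → l++
[18,19] 33+39=72 >68 → r--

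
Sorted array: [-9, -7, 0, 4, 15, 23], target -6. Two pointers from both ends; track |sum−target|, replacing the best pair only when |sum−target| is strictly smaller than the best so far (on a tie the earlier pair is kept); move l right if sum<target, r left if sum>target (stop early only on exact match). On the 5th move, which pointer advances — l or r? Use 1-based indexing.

[1,6] -9+23=14 d=20 * → r--
[1,5] -9+15=6 d=12 * → r--
[1,4] -9+4=-5 d=1 * → r--
[1,3] -9+0=-9 d=3 → l++
[2,3] -7+0=-7 d=1 → l++

l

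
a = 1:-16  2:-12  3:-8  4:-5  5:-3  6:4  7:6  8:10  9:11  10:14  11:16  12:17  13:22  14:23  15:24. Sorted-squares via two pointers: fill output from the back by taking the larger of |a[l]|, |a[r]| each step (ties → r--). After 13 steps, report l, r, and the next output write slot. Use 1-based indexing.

l=5, r=6, next write slot=2

l=1 r=15: |-16|<=|24| out[15]=576, r--
l=1 r=14: |-16|<=|23| out[14]=529, r--
l=1 r=13: |-16|<=|22| out[13]=484, r--
l=1 r=12: |-16|<=|17| out[12]=289, r--
l=1 r=11: |-16|<=|16| out[11]=256, r--
l=1 r=10: |-16|>|14| out[10]=256, l++
l=2 r=10: |-12|<=|14| out[9]=196, r--
l=2 r=9: |-12|>|11| out[8]=144, l++
l=3 r=9: |-8|<=|11| out[7]=121, r--
l=3 r=8: |-8|<=|10| out[6]=100, r--
l=3 r=7: |-8|>|6| out[5]=64, l++
l=4 r=7: |-5|<=|6| out[4]=36, r--
l=4 r=6: |-5|>|4| out[3]=25, l++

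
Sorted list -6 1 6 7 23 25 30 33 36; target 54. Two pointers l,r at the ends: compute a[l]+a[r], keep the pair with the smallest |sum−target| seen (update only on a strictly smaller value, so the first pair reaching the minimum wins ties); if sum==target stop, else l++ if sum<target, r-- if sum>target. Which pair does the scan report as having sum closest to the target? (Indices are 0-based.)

pair (23, 30) with sum 53 (|Δ|=1)

[0,8] -6+36=30 d=24 * → l++
[1,8] 1+36=37 d=17 * → l++
[2,8] 6+36=42 d=12 * → l++
[3,8] 7+36=43 d=11 * → l++
[4,8] 23+36=59 d=5 * → r--
[4,7] 23+33=56 d=2 * → r--
[4,6] 23+30=53 d=1 * → l++
[5,6] 25+30=55 d=1 → r--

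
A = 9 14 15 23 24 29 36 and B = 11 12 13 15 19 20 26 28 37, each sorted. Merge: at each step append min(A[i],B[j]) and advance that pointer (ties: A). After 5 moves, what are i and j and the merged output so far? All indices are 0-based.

i=2, j=3, merged so far=[9, 11, 12, 13, 14]

[i=0,j=0] A[i]=9<=B[j]=11 take 9 → i++
[i=1,j=0] A[i]=14>B[j]=11 take 11 → j++
[i=1,j=1] A[i]=14>B[j]=12 take 12 → j++
[i=1,j=2] A[i]=14>B[j]=13 take 13 → j++
[i=1,j=3] A[i]=14<=B[j]=15 take 14 → i++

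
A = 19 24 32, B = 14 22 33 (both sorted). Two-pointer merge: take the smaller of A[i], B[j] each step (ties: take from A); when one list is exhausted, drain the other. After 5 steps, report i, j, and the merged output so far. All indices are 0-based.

i=3, j=2, merged so far=[14, 19, 22, 24, 32]

[i=0,j=0] A[i]=19>B[j]=14 take 14 → j++
[i=0,j=1] A[i]=19<=B[j]=22 take 19 → i++
[i=1,j=1] A[i]=24>B[j]=22 take 22 → j++
[i=1,j=2] A[i]=24<=B[j]=33 take 24 → i++
[i=2,j=2] A[i]=32<=B[j]=33 take 32 → i++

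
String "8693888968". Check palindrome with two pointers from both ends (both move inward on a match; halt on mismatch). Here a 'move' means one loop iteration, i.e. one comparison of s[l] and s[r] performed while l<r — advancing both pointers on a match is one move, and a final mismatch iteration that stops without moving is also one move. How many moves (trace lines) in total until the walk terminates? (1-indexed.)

4 moves

l=1 r=10: '8'=='8', l++,r--
l=2 r=9: '6'=='6', l++,r--
l=3 r=8: '9'=='9', l++,r--
l=4 r=7: '3'!='8', stop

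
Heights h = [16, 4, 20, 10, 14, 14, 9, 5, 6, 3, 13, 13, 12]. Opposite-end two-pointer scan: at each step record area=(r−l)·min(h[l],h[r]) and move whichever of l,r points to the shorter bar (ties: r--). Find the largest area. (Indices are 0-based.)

[0,12] min(16,12)*12=144 best=144 * → r--
[0,11] min(16,13)*11=143 best=144 → r--
[0,10] min(16,13)*10=130 best=144 → r--
[0,9] min(16,3)*9=27 best=144 → r--
[0,8] min(16,6)*8=48 best=144 → r--
[0,7] min(16,5)*7=35 best=144 → r--
[0,6] min(16,9)*6=54 best=144 → r--
[0,5] min(16,14)*5=70 best=144 → r--
[0,4] min(16,14)*4=56 best=144 → r--
[0,3] min(16,10)*3=30 best=144 → r--
[0,2] min(16,20)*2=32 best=144 → l++
[1,2] min(4,20)*1=4 best=144 → l++

max area = 144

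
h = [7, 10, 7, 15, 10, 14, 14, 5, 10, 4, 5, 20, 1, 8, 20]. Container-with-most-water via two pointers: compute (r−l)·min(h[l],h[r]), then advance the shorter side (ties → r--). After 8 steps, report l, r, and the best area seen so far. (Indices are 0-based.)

[0,14] min(7,20)*14=98 best=98 * → l++
[1,14] min(10,20)*13=130 best=130 * → l++
[2,14] min(7,20)*12=84 best=130 → l++
[3,14] min(15,20)*11=165 best=165 * → l++
[4,14] min(10,20)*10=100 best=165 → l++
[5,14] min(14,20)*9=126 best=165 → l++
[6,14] min(14,20)*8=112 best=165 → l++
[7,14] min(5,20)*7=35 best=165 → l++

l=8, r=14, best area=165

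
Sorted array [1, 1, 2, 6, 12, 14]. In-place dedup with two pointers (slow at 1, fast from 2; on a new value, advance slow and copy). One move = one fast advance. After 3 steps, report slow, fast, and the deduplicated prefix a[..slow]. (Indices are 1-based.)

slow=3, fast=5, prefix=[1, 2, 6]

slow=1 fast=2: a[fast]=1=a[slow] dup, fast++
slow=1 fast=3: a[fast]=2≠a[slow]=1 write a[2]=2, slow++,fast++
slow=2 fast=4: a[fast]=6≠a[slow]=2 write a[3]=6, slow++,fast++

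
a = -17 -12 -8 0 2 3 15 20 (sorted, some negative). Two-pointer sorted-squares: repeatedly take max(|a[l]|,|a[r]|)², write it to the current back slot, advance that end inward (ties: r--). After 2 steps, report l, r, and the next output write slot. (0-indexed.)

l=0 r=7: |-17|<=|20| out[7]=400, r--
l=0 r=6: |-17|>|15| out[6]=289, l++

l=1, r=6, next write slot=5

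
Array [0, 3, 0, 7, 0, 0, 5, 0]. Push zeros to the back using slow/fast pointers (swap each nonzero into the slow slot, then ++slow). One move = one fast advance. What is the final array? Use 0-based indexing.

(s=0,f=0) a[fast]=0 → fast++
(s=0,f=1) a[fast]=3≠0 swap→a[0]=3 → slow++,fast++
(s=1,f=2) a[fast]=0 → fast++
(s=1,f=3) a[fast]=7≠0 swap→a[1]=7 → slow++,fast++
(s=2,f=4) a[fast]=0 → fast++
(s=2,f=5) a[fast]=0 → fast++
(s=2,f=6) a[fast]=5≠0 swap→a[2]=5 → slow++,fast++
(s=3,f=7) a[fast]=0 → fast++

[3, 7, 5, 0, 0, 0, 0, 0]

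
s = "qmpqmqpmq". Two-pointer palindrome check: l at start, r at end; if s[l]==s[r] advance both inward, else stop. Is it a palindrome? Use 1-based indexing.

palindrome

[1,9] 'q'=='q' → l++,r--
[2,8] 'm'=='m' → l++,r--
[3,7] 'p'=='p' → l++,r--
[4,6] 'q'=='q' → l++,r--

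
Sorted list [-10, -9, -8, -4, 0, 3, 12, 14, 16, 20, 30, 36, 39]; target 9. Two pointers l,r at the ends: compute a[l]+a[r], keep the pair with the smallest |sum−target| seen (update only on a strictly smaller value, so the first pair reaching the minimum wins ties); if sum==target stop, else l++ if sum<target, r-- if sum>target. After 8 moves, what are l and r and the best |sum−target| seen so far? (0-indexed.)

l=3, r=7, best |Δ|=1

l=0 r=12: -10+39=29 d=20 *, r--
l=0 r=11: -10+36=26 d=17 *, r--
l=0 r=10: -10+30=20 d=11 *, r--
l=0 r=9: -10+20=10 d=1 *, r--
l=0 r=8: -10+16=6 d=3, l++
l=1 r=8: -9+16=7 d=2, l++
l=2 r=8: -8+16=8 d=1, l++
l=3 r=8: -4+16=12 d=3, r--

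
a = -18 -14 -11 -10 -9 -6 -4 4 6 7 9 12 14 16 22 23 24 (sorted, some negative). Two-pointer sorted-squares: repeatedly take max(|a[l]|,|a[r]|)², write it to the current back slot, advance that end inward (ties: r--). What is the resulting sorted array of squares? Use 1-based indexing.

[16, 16, 36, 36, 49, 81, 81, 100, 121, 144, 196, 196, 256, 324, 484, 529, 576]

[1,17] |-18|<=|24| out[17]=576 → r--
[1,16] |-18|<=|23| out[16]=529 → r--
[1,15] |-18|<=|22| out[15]=484 → r--
[1,14] |-18|>|16| out[14]=324 → l++
[2,14] |-14|<=|16| out[13]=256 → r--
[2,13] |-14|<=|14| out[12]=196 → r--
[2,12] |-14|>|12| out[11]=196 → l++
[3,12] |-11|<=|12| out[10]=144 → r--
[3,11] |-11|>|9| out[9]=121 → l++
[4,11] |-10|>|9| out[8]=100 → l++
[5,11] |-9|<=|9| out[7]=81 → r--
[5,10] |-9|>|7| out[6]=81 → l++
[6,10] |-6|<=|7| out[5]=49 → r--
[6,9] |-6|<=|6| out[4]=36 → r--
[6,8] |-6|>|4| out[3]=36 → l++
[7,8] |-4|<=|4| out[2]=16 → r--
[7,7] |-4|<=|-4| out[1]=16 → r--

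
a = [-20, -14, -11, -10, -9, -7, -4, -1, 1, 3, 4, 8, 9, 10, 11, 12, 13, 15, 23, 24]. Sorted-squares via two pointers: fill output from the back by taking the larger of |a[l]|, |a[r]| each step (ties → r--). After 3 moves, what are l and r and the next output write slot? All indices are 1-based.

l=2, r=18, next write slot=17

l=1 r=20: |-20|<=|24| out[20]=576, r--
l=1 r=19: |-20|<=|23| out[19]=529, r--
l=1 r=18: |-20|>|15| out[18]=400, l++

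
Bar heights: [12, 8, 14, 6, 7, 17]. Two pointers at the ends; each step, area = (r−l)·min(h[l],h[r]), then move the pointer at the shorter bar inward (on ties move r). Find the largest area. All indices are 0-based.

max area = 60

l=0 r=5: min(12,17)*5=60 best=60 *, l++
l=1 r=5: min(8,17)*4=32 best=60, l++
l=2 r=5: min(14,17)*3=42 best=60, l++
l=3 r=5: min(6,17)*2=12 best=60, l++
l=4 r=5: min(7,17)*1=7 best=60, l++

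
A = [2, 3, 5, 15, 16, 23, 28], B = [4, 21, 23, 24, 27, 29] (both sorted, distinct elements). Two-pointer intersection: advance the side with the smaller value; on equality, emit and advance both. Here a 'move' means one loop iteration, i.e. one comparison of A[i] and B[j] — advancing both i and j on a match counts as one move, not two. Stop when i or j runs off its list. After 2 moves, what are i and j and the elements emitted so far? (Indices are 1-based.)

i=3, j=1, emitted=[]

i=1 j=1: 2<4, i++
i=2 j=1: 3<4, i++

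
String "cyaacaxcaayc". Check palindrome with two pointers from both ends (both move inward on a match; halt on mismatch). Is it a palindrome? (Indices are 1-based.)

not a palindrome (mismatch at 6,7)

[1,12] 'c'=='c' → l++,r--
[2,11] 'y'=='y' → l++,r--
[3,10] 'a'=='a' → l++,r--
[4,9] 'a'=='a' → l++,r--
[5,8] 'c'=='c' → l++,r--
[6,7] 'a'!='x' → stop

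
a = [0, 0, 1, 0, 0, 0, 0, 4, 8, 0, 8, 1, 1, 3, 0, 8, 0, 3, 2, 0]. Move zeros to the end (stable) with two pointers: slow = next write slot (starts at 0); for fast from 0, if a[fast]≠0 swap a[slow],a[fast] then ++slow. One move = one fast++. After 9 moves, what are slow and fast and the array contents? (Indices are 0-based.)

slow=3, fast=9, a=[1, 4, 8, 0, 0, 0, 0, 0, 0, 0, 8, 1, 1, 3, 0, 8, 0, 3, 2, 0]

(s=0,f=0) a[fast]=0 → fast++
(s=0,f=1) a[fast]=0 → fast++
(s=0,f=2) a[fast]=1≠0 swap→a[0]=1 → slow++,fast++
(s=1,f=3) a[fast]=0 → fast++
(s=1,f=4) a[fast]=0 → fast++
(s=1,f=5) a[fast]=0 → fast++
(s=1,f=6) a[fast]=0 → fast++
(s=1,f=7) a[fast]=4≠0 swap→a[1]=4 → slow++,fast++
(s=2,f=8) a[fast]=8≠0 swap→a[2]=8 → slow++,fast++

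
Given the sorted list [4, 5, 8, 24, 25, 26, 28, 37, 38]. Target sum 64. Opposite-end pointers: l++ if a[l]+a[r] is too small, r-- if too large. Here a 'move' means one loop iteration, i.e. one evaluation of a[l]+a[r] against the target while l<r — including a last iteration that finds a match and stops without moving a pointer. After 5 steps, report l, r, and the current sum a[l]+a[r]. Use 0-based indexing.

l=5, r=8, sum=64

[0,8] 4+38=42 <64 → l++
[1,8] 5+38=43 <64 → l++
[2,8] 8+38=46 <64 → l++
[3,8] 24+38=62 <64 → l++
[4,8] 25+38=63 <64 → l++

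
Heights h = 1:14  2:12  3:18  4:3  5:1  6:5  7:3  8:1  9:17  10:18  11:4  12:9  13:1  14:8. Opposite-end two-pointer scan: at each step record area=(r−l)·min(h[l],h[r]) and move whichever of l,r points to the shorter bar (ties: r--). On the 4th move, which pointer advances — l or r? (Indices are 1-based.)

r

l=1 r=14: min(14,8)*13=104 best=104 *, r--
l=1 r=13: min(14,1)*12=12 best=104, r--
l=1 r=12: min(14,9)*11=99 best=104, r--
l=1 r=11: min(14,4)*10=40 best=104, r--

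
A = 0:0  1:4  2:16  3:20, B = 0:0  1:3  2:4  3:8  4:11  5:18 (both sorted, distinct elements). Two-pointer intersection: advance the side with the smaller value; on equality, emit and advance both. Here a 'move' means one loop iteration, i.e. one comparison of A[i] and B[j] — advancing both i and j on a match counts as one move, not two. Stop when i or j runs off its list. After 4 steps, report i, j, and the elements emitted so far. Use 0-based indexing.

[i=0,j=0] 0==0 emit → i++,j++
[i=1,j=1] 4>3 → j++
[i=1,j=2] 4==4 emit → i++,j++
[i=2,j=3] 16>8 → j++

i=2, j=4, emitted=[0, 4]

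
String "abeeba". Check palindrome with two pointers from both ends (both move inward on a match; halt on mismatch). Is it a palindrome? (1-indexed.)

palindrome

l=1 r=6: 'a'=='a', l++,r--
l=2 r=5: 'b'=='b', l++,r--
l=3 r=4: 'e'=='e', l++,r--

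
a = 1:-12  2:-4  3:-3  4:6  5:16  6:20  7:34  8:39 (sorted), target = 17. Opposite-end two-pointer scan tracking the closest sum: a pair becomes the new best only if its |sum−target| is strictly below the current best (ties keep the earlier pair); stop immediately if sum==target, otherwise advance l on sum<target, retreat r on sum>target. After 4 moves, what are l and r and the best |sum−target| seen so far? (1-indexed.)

l=1 r=8: -12+39=27 d=10 *, r--
l=1 r=7: -12+34=22 d=5 *, r--
l=1 r=6: -12+20=8 d=9, l++
l=2 r=6: -4+20=16 d=1 *, l++

l=3, r=6, best |Δ|=1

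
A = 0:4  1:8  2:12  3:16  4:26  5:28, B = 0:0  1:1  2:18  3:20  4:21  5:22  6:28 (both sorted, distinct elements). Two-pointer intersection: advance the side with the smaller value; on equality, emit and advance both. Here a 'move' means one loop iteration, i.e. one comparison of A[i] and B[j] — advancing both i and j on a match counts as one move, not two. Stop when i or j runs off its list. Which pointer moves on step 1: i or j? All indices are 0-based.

j

[i=0,j=0] 4>0 → j++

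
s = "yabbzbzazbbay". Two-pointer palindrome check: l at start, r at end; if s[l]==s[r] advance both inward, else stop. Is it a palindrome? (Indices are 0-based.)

[0,12] 'y'=='y' → l++,r--
[1,11] 'a'=='a' → l++,r--
[2,10] 'b'=='b' → l++,r--
[3,9] 'b'=='b' → l++,r--
[4,8] 'z'=='z' → l++,r--
[5,7] 'b'!='a' → stop

not a palindrome (mismatch at 5,7)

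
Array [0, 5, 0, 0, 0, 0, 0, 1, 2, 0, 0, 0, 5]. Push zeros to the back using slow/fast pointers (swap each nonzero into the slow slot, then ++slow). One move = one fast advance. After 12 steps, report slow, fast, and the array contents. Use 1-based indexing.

slow=4, fast=13, a=[5, 1, 2, 0, 0, 0, 0, 0, 0, 0, 0, 0, 5]

slow=1 fast=1: a[fast]=0, fast++
slow=1 fast=2: a[fast]=5≠0 swap→a[1]=5, slow++,fast++
slow=2 fast=3: a[fast]=0, fast++
slow=2 fast=4: a[fast]=0, fast++
slow=2 fast=5: a[fast]=0, fast++
slow=2 fast=6: a[fast]=0, fast++
slow=2 fast=7: a[fast]=0, fast++
slow=2 fast=8: a[fast]=1≠0 swap→a[2]=1, slow++,fast++
slow=3 fast=9: a[fast]=2≠0 swap→a[3]=2, slow++,fast++
slow=4 fast=10: a[fast]=0, fast++
slow=4 fast=11: a[fast]=0, fast++
slow=4 fast=12: a[fast]=0, fast++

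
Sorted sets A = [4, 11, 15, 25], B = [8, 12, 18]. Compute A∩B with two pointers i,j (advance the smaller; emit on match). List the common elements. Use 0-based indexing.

[i=0,j=0] 4<8 → i++
[i=1,j=0] 11>8 → j++
[i=1,j=1] 11<12 → i++
[i=2,j=1] 15>12 → j++
[i=2,j=2] 15<18 → i++
[i=3,j=2] 25>18 → j++

intersection = []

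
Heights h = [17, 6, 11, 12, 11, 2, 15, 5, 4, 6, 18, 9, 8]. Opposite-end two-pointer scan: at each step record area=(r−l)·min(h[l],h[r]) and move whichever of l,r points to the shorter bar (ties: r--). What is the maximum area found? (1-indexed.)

max area = 170

[1,13] min(17,8)*12=96 best=96 * → r--
[1,12] min(17,9)*11=99 best=99 * → r--
[1,11] min(17,18)*10=170 best=170 * → l++
[2,11] min(6,18)*9=54 best=170 → l++
[3,11] min(11,18)*8=88 best=170 → l++
[4,11] min(12,18)*7=84 best=170 → l++
[5,11] min(11,18)*6=66 best=170 → l++
[6,11] min(2,18)*5=10 best=170 → l++
[7,11] min(15,18)*4=60 best=170 → l++
[8,11] min(5,18)*3=15 best=170 → l++
[9,11] min(4,18)*2=8 best=170 → l++
[10,11] min(6,18)*1=6 best=170 → l++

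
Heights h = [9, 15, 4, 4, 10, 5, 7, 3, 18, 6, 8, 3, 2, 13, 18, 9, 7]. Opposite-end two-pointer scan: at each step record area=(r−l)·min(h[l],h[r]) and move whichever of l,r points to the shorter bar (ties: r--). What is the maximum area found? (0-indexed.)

max area = 195

[0,16] min(9,7)*16=112 best=112 * → r--
[0,15] min(9,9)*15=135 best=135 * → r--
[0,14] min(9,18)*14=126 best=135 → l++
[1,14] min(15,18)*13=195 best=195 * → l++
[2,14] min(4,18)*12=48 best=195 → l++
[3,14] min(4,18)*11=44 best=195 → l++
[4,14] min(10,18)*10=100 best=195 → l++
[5,14] min(5,18)*9=45 best=195 → l++
[6,14] min(7,18)*8=56 best=195 → l++
[7,14] min(3,18)*7=21 best=195 → l++
[8,14] min(18,18)*6=108 best=195 → r--
[8,13] min(18,13)*5=65 best=195 → r--
[8,12] min(18,2)*4=8 best=195 → r--
[8,11] min(18,3)*3=9 best=195 → r--
[8,10] min(18,8)*2=16 best=195 → r--
[8,9] min(18,6)*1=6 best=195 → r--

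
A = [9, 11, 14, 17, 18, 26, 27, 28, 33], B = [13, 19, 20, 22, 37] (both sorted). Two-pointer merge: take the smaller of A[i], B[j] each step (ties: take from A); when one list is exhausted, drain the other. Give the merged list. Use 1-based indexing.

[i=1,j=1] A[i]=9<=B[j]=13 take 9 → i++
[i=2,j=1] A[i]=11<=B[j]=13 take 11 → i++
[i=3,j=1] A[i]=14>B[j]=13 take 13 → j++
[i=3,j=2] A[i]=14<=B[j]=19 take 14 → i++
[i=4,j=2] A[i]=17<=B[j]=19 take 17 → i++
[i=5,j=2] A[i]=18<=B[j]=19 take 18 → i++
[i=6,j=2] A[i]=26>B[j]=19 take 19 → j++
[i=6,j=3] A[i]=26>B[j]=20 take 20 → j++
[i=6,j=4] A[i]=26>B[j]=22 take 22 → j++
[i=6,j=5] A[i]=26<=B[j]=37 take 26 → i++
[i=7,j=5] A[i]=27<=B[j]=37 take 27 → i++
[i=8,j=5] A[i]=28<=B[j]=37 take 28 → i++
[i=9,j=5] A[i]=33<=B[j]=37 take 33 → i++
[i=10,j=5] A done, take B[j]=37 → j++

[9, 11, 13, 14, 17, 18, 19, 20, 22, 26, 27, 28, 33, 37]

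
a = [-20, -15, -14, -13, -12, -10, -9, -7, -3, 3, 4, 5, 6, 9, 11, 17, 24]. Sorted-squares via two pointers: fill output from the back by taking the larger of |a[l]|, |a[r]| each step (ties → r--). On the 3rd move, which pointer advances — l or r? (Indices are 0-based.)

r

l=0 r=16: |-20|<=|24| out[16]=576, r--
l=0 r=15: |-20|>|17| out[15]=400, l++
l=1 r=15: |-15|<=|17| out[14]=289, r--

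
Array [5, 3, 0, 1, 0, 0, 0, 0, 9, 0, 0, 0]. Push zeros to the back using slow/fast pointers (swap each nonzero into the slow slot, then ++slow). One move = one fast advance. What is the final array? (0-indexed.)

[5, 3, 1, 9, 0, 0, 0, 0, 0, 0, 0, 0]

(s=0,f=0) a[fast]=5≠0 swap→a[0]=5 → slow++,fast++
(s=1,f=1) a[fast]=3≠0 swap→a[1]=3 → slow++,fast++
(s=2,f=2) a[fast]=0 → fast++
(s=2,f=3) a[fast]=1≠0 swap→a[2]=1 → slow++,fast++
(s=3,f=4) a[fast]=0 → fast++
(s=3,f=5) a[fast]=0 → fast++
(s=3,f=6) a[fast]=0 → fast++
(s=3,f=7) a[fast]=0 → fast++
(s=3,f=8) a[fast]=9≠0 swap→a[3]=9 → slow++,fast++
(s=4,f=9) a[fast]=0 → fast++
(s=4,f=10) a[fast]=0 → fast++
(s=4,f=11) a[fast]=0 → fast++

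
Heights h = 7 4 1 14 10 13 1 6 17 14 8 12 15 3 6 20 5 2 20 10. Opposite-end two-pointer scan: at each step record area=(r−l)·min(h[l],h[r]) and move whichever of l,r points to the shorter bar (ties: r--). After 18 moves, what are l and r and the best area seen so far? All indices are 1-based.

l=16, r=17, best area=210

[1,20] min(7,10)*19=133 best=133 * → l++
[2,20] min(4,10)*18=72 best=133 → l++
[3,20] min(1,10)*17=17 best=133 → l++
[4,20] min(14,10)*16=160 best=160 * → r--
[4,19] min(14,20)*15=210 best=210 * → l++
[5,19] min(10,20)*14=140 best=210 → l++
[6,19] min(13,20)*13=169 best=210 → l++
[7,19] min(1,20)*12=12 best=210 → l++
[8,19] min(6,20)*11=66 best=210 → l++
[9,19] min(17,20)*10=170 best=210 → l++
[10,19] min(14,20)*9=126 best=210 → l++
[11,19] min(8,20)*8=64 best=210 → l++
[12,19] min(12,20)*7=84 best=210 → l++
[13,19] min(15,20)*6=90 best=210 → l++
[14,19] min(3,20)*5=15 best=210 → l++
[15,19] min(6,20)*4=24 best=210 → l++
[16,19] min(20,20)*3=60 best=210 → r--
[16,18] min(20,2)*2=4 best=210 → r--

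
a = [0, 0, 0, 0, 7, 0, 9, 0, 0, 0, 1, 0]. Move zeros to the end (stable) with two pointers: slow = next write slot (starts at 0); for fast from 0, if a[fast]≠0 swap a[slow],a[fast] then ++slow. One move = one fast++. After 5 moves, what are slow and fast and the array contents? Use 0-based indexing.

slow=1, fast=5, a=[7, 0, 0, 0, 0, 0, 9, 0, 0, 0, 1, 0]

(s=0,f=0) a[fast]=0 → fast++
(s=0,f=1) a[fast]=0 → fast++
(s=0,f=2) a[fast]=0 → fast++
(s=0,f=3) a[fast]=0 → fast++
(s=0,f=4) a[fast]=7≠0 swap→a[0]=7 → slow++,fast++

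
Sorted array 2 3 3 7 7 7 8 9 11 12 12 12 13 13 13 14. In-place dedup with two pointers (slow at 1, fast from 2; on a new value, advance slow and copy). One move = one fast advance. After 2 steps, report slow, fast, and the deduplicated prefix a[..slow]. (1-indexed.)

(s=1,f=2) a[fast]=3≠a[slow]=2 write a[2]=3 → slow++,fast++
(s=2,f=3) a[fast]=3=a[slow] dup → fast++

slow=2, fast=4, prefix=[2, 3]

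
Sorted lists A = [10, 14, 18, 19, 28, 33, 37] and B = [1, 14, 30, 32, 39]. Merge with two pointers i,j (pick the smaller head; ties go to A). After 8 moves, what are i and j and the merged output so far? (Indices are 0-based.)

i=5, j=3, merged so far=[1, 10, 14, 14, 18, 19, 28, 30]

i=0 j=0: A[i]=10>B[j]=1 take 1, j++
i=0 j=1: A[i]=10<=B[j]=14 take 10, i++
i=1 j=1: A[i]=14<=B[j]=14 take 14, i++
i=2 j=1: A[i]=18>B[j]=14 take 14, j++
i=2 j=2: A[i]=18<=B[j]=30 take 18, i++
i=3 j=2: A[i]=19<=B[j]=30 take 19, i++
i=4 j=2: A[i]=28<=B[j]=30 take 28, i++
i=5 j=2: A[i]=33>B[j]=30 take 30, j++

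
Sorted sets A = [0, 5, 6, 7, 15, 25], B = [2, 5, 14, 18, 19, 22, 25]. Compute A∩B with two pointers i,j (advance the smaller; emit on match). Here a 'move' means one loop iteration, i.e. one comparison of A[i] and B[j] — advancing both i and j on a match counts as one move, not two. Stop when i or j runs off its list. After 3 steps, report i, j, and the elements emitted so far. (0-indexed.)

i=2, j=2, emitted=[5]

i=0 j=0: 0<2, i++
i=1 j=0: 5>2, j++
i=1 j=1: 5==5 emit, i++,j++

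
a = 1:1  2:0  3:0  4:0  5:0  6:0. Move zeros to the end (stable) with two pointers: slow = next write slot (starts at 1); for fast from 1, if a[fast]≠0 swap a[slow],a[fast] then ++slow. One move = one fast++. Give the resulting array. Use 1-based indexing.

(s=1,f=1) a[fast]=1≠0 swap→a[1]=1 → slow++,fast++
(s=2,f=2) a[fast]=0 → fast++
(s=2,f=3) a[fast]=0 → fast++
(s=2,f=4) a[fast]=0 → fast++
(s=2,f=5) a[fast]=0 → fast++
(s=2,f=6) a[fast]=0 → fast++

[1, 0, 0, 0, 0, 0]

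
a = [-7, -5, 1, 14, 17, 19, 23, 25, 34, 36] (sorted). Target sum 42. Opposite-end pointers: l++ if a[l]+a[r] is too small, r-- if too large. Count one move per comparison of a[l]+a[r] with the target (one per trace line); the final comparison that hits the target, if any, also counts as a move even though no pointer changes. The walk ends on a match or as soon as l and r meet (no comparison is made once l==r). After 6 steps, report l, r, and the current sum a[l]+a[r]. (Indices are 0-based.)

[0,9] -7+36=29 <42 → l++
[1,9] -5+36=31 <42 → l++
[2,9] 1+36=37 <42 → l++
[3,9] 14+36=50 >42 → r--
[3,8] 14+34=48 >42 → r--
[3,7] 14+25=39 <42 → l++

l=4, r=7, sum=42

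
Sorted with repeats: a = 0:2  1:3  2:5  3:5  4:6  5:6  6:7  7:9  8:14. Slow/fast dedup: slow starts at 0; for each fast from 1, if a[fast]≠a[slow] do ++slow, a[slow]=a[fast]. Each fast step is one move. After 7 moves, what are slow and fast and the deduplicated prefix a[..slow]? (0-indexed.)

slow=5, fast=8, prefix=[2, 3, 5, 6, 7, 9]

(s=0,f=1) a[fast]=3≠a[slow]=2 write a[1]=3 → slow++,fast++
(s=1,f=2) a[fast]=5≠a[slow]=3 write a[2]=5 → slow++,fast++
(s=2,f=3) a[fast]=5=a[slow] dup → fast++
(s=2,f=4) a[fast]=6≠a[slow]=5 write a[3]=6 → slow++,fast++
(s=3,f=5) a[fast]=6=a[slow] dup → fast++
(s=3,f=6) a[fast]=7≠a[slow]=6 write a[4]=7 → slow++,fast++
(s=4,f=7) a[fast]=9≠a[slow]=7 write a[5]=9 → slow++,fast++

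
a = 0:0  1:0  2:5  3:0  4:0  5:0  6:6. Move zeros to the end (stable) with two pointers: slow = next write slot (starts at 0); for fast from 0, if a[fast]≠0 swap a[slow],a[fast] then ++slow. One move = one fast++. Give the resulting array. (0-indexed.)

(s=0,f=0) a[fast]=0 → fast++
(s=0,f=1) a[fast]=0 → fast++
(s=0,f=2) a[fast]=5≠0 swap→a[0]=5 → slow++,fast++
(s=1,f=3) a[fast]=0 → fast++
(s=1,f=4) a[fast]=0 → fast++
(s=1,f=5) a[fast]=0 → fast++
(s=1,f=6) a[fast]=6≠0 swap→a[1]=6 → slow++,fast++

[5, 6, 0, 0, 0, 0, 0]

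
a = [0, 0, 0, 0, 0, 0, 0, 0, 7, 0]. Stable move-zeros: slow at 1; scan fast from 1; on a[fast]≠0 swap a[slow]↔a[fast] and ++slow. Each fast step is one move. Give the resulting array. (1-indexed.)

[7, 0, 0, 0, 0, 0, 0, 0, 0, 0]

(s=1,f=1) a[fast]=0 → fast++
(s=1,f=2) a[fast]=0 → fast++
(s=1,f=3) a[fast]=0 → fast++
(s=1,f=4) a[fast]=0 → fast++
(s=1,f=5) a[fast]=0 → fast++
(s=1,f=6) a[fast]=0 → fast++
(s=1,f=7) a[fast]=0 → fast++
(s=1,f=8) a[fast]=0 → fast++
(s=1,f=9) a[fast]=7≠0 swap→a[1]=7 → slow++,fast++
(s=2,f=10) a[fast]=0 → fast++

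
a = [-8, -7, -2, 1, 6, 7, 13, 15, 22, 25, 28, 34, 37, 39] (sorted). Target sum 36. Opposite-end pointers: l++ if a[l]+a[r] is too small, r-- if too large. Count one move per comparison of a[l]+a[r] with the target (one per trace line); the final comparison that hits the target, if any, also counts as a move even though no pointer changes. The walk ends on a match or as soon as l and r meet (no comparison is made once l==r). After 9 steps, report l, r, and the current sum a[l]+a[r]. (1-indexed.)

l=7, r=11, sum=41

l=1 r=14: -8+39=31 <36, l++
l=2 r=14: -7+39=32 <36, l++
l=3 r=14: -2+39=37 >36, r--
l=3 r=13: -2+37=35 <36, l++
l=4 r=13: 1+37=38 >36, r--
l=4 r=12: 1+34=35 <36, l++
l=5 r=12: 6+34=40 >36, r--
l=5 r=11: 6+28=34 <36, l++
l=6 r=11: 7+28=35 <36, l++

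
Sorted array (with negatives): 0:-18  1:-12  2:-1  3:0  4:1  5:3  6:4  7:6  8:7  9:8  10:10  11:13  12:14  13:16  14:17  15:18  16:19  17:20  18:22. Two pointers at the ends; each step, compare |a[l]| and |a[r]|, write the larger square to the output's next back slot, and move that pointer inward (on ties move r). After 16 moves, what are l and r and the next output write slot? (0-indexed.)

l=0 r=18: |-18|<=|22| out[18]=484, r--
l=0 r=17: |-18|<=|20| out[17]=400, r--
l=0 r=16: |-18|<=|19| out[16]=361, r--
l=0 r=15: |-18|<=|18| out[15]=324, r--
l=0 r=14: |-18|>|17| out[14]=324, l++
l=1 r=14: |-12|<=|17| out[13]=289, r--
l=1 r=13: |-12|<=|16| out[12]=256, r--
l=1 r=12: |-12|<=|14| out[11]=196, r--
l=1 r=11: |-12|<=|13| out[10]=169, r--
l=1 r=10: |-12|>|10| out[9]=144, l++
l=2 r=10: |-1|<=|10| out[8]=100, r--
l=2 r=9: |-1|<=|8| out[7]=64, r--
l=2 r=8: |-1|<=|7| out[6]=49, r--
l=2 r=7: |-1|<=|6| out[5]=36, r--
l=2 r=6: |-1|<=|4| out[4]=16, r--
l=2 r=5: |-1|<=|3| out[3]=9, r--

l=2, r=4, next write slot=2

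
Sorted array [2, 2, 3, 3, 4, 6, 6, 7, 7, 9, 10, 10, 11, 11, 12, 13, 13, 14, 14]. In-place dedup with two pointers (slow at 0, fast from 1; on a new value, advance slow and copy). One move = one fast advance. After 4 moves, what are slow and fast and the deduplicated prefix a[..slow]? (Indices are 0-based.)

slow=2, fast=5, prefix=[2, 3, 4]

(s=0,f=1) a[fast]=2=a[slow] dup → fast++
(s=0,f=2) a[fast]=3≠a[slow]=2 write a[1]=3 → slow++,fast++
(s=1,f=3) a[fast]=3=a[slow] dup → fast++
(s=1,f=4) a[fast]=4≠a[slow]=3 write a[2]=4 → slow++,fast++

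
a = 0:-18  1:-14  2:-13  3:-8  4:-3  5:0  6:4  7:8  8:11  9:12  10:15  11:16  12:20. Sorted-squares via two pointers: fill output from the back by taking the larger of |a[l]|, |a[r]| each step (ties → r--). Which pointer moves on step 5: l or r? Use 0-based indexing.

[0,12] |-18|<=|20| out[12]=400 → r--
[0,11] |-18|>|16| out[11]=324 → l++
[1,11] |-14|<=|16| out[10]=256 → r--
[1,10] |-14|<=|15| out[9]=225 → r--
[1,9] |-14|>|12| out[8]=196 → l++

l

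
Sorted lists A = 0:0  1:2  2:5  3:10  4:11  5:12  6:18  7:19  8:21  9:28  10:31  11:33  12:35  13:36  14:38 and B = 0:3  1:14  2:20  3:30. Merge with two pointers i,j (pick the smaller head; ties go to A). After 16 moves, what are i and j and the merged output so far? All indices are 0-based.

i=0 j=0: A[i]=0<=B[j]=3 take 0, i++
i=1 j=0: A[i]=2<=B[j]=3 take 2, i++
i=2 j=0: A[i]=5>B[j]=3 take 3, j++
i=2 j=1: A[i]=5<=B[j]=14 take 5, i++
i=3 j=1: A[i]=10<=B[j]=14 take 10, i++
i=4 j=1: A[i]=11<=B[j]=14 take 11, i++
i=5 j=1: A[i]=12<=B[j]=14 take 12, i++
i=6 j=1: A[i]=18>B[j]=14 take 14, j++
i=6 j=2: A[i]=18<=B[j]=20 take 18, i++
i=7 j=2: A[i]=19<=B[j]=20 take 19, i++
i=8 j=2: A[i]=21>B[j]=20 take 20, j++
i=8 j=3: A[i]=21<=B[j]=30 take 21, i++
i=9 j=3: A[i]=28<=B[j]=30 take 28, i++
i=10 j=3: A[i]=31>B[j]=30 take 30, j++
i=10 j=4: B done, take A[i]=31, i++
i=11 j=4: B done, take A[i]=33, i++

i=12, j=4, merged so far=[0, 2, 3, 5, 10, 11, 12, 14, 18, 19, 20, 21, 28, 30, 31, 33]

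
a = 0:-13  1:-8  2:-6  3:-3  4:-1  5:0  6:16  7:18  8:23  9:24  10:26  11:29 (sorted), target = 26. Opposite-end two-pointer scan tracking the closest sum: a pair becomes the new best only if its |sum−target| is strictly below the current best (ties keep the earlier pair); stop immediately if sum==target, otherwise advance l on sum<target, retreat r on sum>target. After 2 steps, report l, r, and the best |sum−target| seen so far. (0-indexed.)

l=0 r=11: -13+29=16 d=10 *, l++
l=1 r=11: -8+29=21 d=5 *, l++

l=2, r=11, best |Δ|=5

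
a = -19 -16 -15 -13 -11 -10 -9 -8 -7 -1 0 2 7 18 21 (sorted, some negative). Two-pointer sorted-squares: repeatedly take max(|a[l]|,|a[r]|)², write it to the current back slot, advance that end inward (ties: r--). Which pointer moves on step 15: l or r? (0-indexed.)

r

l=0 r=14: |-19|<=|21| out[14]=441, r--
l=0 r=13: |-19|>|18| out[13]=361, l++
l=1 r=13: |-16|<=|18| out[12]=324, r--
l=1 r=12: |-16|>|7| out[11]=256, l++
l=2 r=12: |-15|>|7| out[10]=225, l++
l=3 r=12: |-13|>|7| out[9]=169, l++
l=4 r=12: |-11|>|7| out[8]=121, l++
l=5 r=12: |-10|>|7| out[7]=100, l++
l=6 r=12: |-9|>|7| out[6]=81, l++
l=7 r=12: |-8|>|7| out[5]=64, l++
l=8 r=12: |-7|<=|7| out[4]=49, r--
l=8 r=11: |-7|>|2| out[3]=49, l++
l=9 r=11: |-1|<=|2| out[2]=4, r--
l=9 r=10: |-1|>|0| out[1]=1, l++
l=10 r=10: |0|<=|0| out[0]=0, r--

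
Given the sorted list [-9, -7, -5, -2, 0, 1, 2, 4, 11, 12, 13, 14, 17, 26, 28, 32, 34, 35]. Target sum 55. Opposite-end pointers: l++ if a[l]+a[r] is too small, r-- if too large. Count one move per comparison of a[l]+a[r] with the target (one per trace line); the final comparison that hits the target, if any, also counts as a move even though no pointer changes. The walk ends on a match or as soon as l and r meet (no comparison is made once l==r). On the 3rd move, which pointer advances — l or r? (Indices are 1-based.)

[1,18] -9+35=26 <55 → l++
[2,18] -7+35=28 <55 → l++
[3,18] -5+35=30 <55 → l++

l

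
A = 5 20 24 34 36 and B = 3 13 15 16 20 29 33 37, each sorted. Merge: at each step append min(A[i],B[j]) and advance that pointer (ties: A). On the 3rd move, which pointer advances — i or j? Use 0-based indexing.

[i=0,j=0] A[i]=5>B[j]=3 take 3 → j++
[i=0,j=1] A[i]=5<=B[j]=13 take 5 → i++
[i=1,j=1] A[i]=20>B[j]=13 take 13 → j++

j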